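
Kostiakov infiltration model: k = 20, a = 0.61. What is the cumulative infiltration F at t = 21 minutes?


F = k * t^a = 20 * 21^0.61
F = 20 * 6.405511

128.1102 mm


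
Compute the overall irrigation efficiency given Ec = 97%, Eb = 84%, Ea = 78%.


Ec = 0.97, Eb = 0.84, Ea = 0.78
E = 0.97 * 0.84 * 0.78 * 100 = 63.5544%

63.5544 %


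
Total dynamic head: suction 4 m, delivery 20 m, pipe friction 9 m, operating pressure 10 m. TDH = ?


TDH = Hs + Hd + hf + Hp = 4 + 20 + 9 + 10 = 43

43 m


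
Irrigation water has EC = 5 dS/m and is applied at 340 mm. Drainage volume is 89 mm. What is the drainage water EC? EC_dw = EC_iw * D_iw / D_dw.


EC_dw = EC_iw * D_iw / D_dw
EC_dw = 5 * 340 / 89
EC_dw = 1700 / 89

19.1011 dS/m


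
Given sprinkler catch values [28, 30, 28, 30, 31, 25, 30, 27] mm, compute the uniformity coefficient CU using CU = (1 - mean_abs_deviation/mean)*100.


mean = 28.625000 mm
MAD = 1.625000 mm
CU = (1 - 1.625000/28.625000)*100

94.3231 %


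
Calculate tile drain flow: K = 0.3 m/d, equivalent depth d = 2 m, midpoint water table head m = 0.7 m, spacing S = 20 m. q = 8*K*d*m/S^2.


q = 8*K*d*m/S^2
q = 8*0.3*2*0.7/20^2
q = 3.3600 / 400

0.0084 m/d


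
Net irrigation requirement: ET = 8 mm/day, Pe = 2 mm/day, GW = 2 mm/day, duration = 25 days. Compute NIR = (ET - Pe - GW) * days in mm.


Daily deficit = ET - Pe - GW = 8 - 2 - 2 = 4 mm/day
NIR = 4 * 25 = 100 mm

100.0000 mm


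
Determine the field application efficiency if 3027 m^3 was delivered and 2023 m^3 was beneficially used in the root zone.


Ea = V_root / V_field * 100 = 2023 / 3027 * 100 = 66.8318%

66.8318 %


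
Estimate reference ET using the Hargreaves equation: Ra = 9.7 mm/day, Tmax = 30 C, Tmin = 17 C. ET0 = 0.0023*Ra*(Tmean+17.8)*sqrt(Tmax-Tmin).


Tmean = (Tmax + Tmin)/2 = (30 + 17)/2 = 23.5
ET0 = 0.0023 * 9.7 * (23.5 + 17.8) * sqrt(30 - 17)
ET0 = 0.0023 * 9.7 * 41.3 * 3.605551

3.3222 mm/day


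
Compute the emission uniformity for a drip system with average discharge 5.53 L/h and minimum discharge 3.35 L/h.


EU = (q_min/q_avg)*100 = (3.35/5.53)*100 = 60.5787%

60.5787 %


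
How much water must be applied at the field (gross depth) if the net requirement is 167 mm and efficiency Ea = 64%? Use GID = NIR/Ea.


Ea = 64% = 0.64
GID = NIR / Ea = 167 / 0.64 = 260.9375 mm

260.9375 mm


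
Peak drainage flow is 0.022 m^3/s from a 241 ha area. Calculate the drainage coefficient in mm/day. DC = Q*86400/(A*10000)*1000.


DC = Q * 86400 / (A * 10000) * 1000
DC = 0.022 * 86400 / (241 * 10000) * 1000
DC = 1900800.0000 / 2410000

0.7887 mm/day


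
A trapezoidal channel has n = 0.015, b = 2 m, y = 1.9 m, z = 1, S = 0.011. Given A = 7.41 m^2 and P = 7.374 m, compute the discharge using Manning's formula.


R = A/P = 7.41/7.374 = 1.004882
Q = (1/0.015) * 7.41 * 1.004882^(2/3) * 0.011^0.5

51.9796 m^3/s


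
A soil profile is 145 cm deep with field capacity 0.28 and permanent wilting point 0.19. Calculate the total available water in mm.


AWC = (FC - PWP) * d * 10
AWC = (0.28 - 0.19) * 145 * 10
AWC = 0.0900 * 145 * 10

130.5000 mm


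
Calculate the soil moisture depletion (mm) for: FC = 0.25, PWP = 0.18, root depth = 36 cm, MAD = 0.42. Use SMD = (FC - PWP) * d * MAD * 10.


SMD = (FC - PWP) * d * MAD * 10
SMD = (0.25 - 0.18) * 36 * 0.42 * 10
SMD = 0.0700 * 36 * 0.42 * 10

10.5840 mm


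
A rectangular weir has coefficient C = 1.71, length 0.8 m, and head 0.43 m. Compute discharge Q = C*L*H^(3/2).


Q = C * L * H^(3/2) = 1.71 * 0.8 * 0.43^1.5 = 1.71 * 0.8 * 0.281970

0.3857 m^3/s


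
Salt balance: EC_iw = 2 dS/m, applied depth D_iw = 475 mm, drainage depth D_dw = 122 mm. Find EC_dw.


EC_dw = EC_iw * D_iw / D_dw
EC_dw = 2 * 475 / 122
EC_dw = 950 / 122

7.7869 dS/m


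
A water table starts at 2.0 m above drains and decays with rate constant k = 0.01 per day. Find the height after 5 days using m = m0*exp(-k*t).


m = m0 * exp(-k*t)
m = 2.0 * exp(-0.01 * 5)
m = 2.0 * exp(-0.0500)

1.9025 m


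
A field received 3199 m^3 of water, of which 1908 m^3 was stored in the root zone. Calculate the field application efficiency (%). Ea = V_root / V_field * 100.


Ea = V_root / V_field * 100 = 1908 / 3199 * 100 = 59.6436%

59.6436 %


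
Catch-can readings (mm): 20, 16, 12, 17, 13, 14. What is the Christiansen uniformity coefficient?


mean = 15.333333 mm
MAD = 2.333333 mm
CU = (1 - 2.333333/15.333333)*100

84.7826 %


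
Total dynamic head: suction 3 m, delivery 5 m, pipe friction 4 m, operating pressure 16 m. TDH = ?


TDH = Hs + Hd + hf + Hp = 3 + 5 + 4 + 16 = 28

28 m


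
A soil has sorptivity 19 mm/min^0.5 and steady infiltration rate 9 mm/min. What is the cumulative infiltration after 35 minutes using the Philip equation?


F = S*sqrt(t) + A*t
F = 19*sqrt(35) + 9*35
F = 19*5.916080 + 315

427.4055 mm


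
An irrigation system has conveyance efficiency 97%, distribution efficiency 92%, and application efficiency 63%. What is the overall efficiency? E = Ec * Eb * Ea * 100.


Ec = 0.97, Eb = 0.92, Ea = 0.63
E = 0.97 * 0.92 * 0.63 * 100 = 56.2212%

56.2212 %


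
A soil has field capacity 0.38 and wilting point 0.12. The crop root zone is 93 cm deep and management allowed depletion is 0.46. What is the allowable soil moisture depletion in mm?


SMD = (FC - PWP) * d * MAD * 10
SMD = (0.38 - 0.12) * 93 * 0.46 * 10
SMD = 0.2600 * 93 * 0.46 * 10

111.2280 mm


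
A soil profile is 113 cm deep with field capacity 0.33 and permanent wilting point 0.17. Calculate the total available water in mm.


AWC = (FC - PWP) * d * 10
AWC = (0.33 - 0.17) * 113 * 10
AWC = 0.1600 * 113 * 10

180.8000 mm


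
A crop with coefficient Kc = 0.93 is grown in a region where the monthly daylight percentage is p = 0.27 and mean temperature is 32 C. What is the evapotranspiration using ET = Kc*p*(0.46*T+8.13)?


ET = Kc * p * (0.46*T + 8.13)
ET = 0.93 * 0.27 * (0.46*32 + 8.13)
ET = 0.93 * 0.27 * 22.8500

5.7376 mm/day


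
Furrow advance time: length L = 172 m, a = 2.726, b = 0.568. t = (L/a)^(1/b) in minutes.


t = (L/a)^(1/b)
t = (172/2.726)^(1/0.568)
t = 63.096112^(1/0.568)

1475.7699 min


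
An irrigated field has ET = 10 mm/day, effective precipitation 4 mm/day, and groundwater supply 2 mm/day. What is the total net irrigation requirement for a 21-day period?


Daily deficit = ET - Pe - GW = 10 - 4 - 2 = 4 mm/day
NIR = 4 * 21 = 84 mm

84.0000 mm


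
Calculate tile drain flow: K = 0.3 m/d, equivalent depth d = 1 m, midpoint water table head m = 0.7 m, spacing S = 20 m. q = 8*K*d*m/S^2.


q = 8*K*d*m/S^2
q = 8*0.3*1*0.7/20^2
q = 1.6800 / 400

0.0042 m/d


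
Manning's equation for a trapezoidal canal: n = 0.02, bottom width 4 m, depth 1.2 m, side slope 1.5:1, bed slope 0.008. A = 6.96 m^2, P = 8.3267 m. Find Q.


R = A/P = 6.96/8.3267 = 0.835865
Q = (1/0.02) * 6.96 * 0.835865^(2/3) * 0.008^0.5

27.6194 m^3/s


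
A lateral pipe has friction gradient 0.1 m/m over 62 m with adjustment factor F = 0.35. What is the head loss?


hf = J * L * F = 0.1 * 62 * 0.35 = 2.1700 m

2.1700 m


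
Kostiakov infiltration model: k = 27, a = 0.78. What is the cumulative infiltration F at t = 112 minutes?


F = k * t^a = 27 * 112^0.78
F = 27 * 39.663411

1070.9121 mm


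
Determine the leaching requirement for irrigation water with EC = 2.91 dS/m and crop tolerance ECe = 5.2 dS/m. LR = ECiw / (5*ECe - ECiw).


LR = ECiw / (5*ECe - ECiw)
LR = 2.91 / (5*5.2 - 2.91)
LR = 2.91 / 23.0900

0.1260


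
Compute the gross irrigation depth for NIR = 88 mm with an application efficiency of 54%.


Ea = 54% = 0.54
GID = NIR / Ea = 88 / 0.54 = 162.9630 mm

162.9630 mm


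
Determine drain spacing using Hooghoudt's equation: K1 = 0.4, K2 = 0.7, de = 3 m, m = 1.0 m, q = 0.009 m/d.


S^2 = 8*K2*de*m/q + 4*K1*m^2/q
S^2 = 8*0.7*3*1.0/0.009 + 4*0.4*1.0^2/0.009
S = sqrt(2044.4444)

45.2155 m


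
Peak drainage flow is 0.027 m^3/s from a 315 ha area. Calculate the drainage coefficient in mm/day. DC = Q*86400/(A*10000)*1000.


DC = Q * 86400 / (A * 10000) * 1000
DC = 0.027 * 86400 / (315 * 10000) * 1000
DC = 2332800.0000 / 3150000

0.7406 mm/day


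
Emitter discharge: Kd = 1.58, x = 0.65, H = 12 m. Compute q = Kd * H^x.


q = Kd * H^x = 1.58 * 12^0.65 = 1.58 * 5.028840

7.9456 L/h


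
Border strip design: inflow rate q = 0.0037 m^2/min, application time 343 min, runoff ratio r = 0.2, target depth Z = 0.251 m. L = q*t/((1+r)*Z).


L = q*t/((1+r)*Z)
L = 0.0037*343/((1+0.2)*0.251)
L = 1.2691/0.3012

4.2135 m


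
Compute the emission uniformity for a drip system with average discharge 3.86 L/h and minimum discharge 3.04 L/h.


EU = (q_min/q_avg)*100 = (3.04/3.86)*100 = 78.7565%

78.7565 %


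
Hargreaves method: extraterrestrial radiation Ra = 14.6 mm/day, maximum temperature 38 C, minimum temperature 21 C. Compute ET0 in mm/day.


Tmean = (Tmax + Tmin)/2 = (38 + 21)/2 = 29.5
ET0 = 0.0023 * 14.6 * (29.5 + 17.8) * sqrt(38 - 21)
ET0 = 0.0023 * 14.6 * 47.3 * 4.123106

6.5489 mm/day


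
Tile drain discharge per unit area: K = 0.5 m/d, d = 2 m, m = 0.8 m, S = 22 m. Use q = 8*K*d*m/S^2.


q = 8*K*d*m/S^2
q = 8*0.5*2*0.8/22^2
q = 6.4000 / 484

0.0132 m/d


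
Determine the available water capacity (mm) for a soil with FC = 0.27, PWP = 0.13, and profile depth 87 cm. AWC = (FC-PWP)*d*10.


AWC = (FC - PWP) * d * 10
AWC = (0.27 - 0.13) * 87 * 10
AWC = 0.1400 * 87 * 10

121.8000 mm


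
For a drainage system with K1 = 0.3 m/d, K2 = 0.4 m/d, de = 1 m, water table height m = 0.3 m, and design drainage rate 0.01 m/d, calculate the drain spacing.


S^2 = 8*K2*de*m/q + 4*K1*m^2/q
S^2 = 8*0.4*1*0.3/0.01 + 4*0.3*0.3^2/0.01
S = sqrt(106.8000)

10.3344 m


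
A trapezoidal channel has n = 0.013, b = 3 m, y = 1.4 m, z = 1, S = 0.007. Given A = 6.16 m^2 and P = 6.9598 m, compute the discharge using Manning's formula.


R = A/P = 6.16/6.9598 = 0.885083
Q = (1/0.013) * 6.16 * 0.885083^(2/3) * 0.007^0.5

36.5462 m^3/s


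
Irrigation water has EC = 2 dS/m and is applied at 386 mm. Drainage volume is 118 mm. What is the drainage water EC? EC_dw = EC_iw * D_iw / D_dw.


EC_dw = EC_iw * D_iw / D_dw
EC_dw = 2 * 386 / 118
EC_dw = 772 / 118

6.5424 dS/m


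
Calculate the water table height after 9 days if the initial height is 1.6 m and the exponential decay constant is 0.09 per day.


m = m0 * exp(-k*t)
m = 1.6 * exp(-0.09 * 9)
m = 1.6 * exp(-0.8100)

0.7118 m


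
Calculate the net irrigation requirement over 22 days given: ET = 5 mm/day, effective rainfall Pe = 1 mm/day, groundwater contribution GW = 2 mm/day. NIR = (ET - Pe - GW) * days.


Daily deficit = ET - Pe - GW = 5 - 1 - 2 = 2 mm/day
NIR = 2 * 22 = 44 mm

44.0000 mm


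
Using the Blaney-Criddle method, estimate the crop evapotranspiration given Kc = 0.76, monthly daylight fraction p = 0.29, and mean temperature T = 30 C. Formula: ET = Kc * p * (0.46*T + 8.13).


ET = Kc * p * (0.46*T + 8.13)
ET = 0.76 * 0.29 * (0.46*30 + 8.13)
ET = 0.76 * 0.29 * 21.9300

4.8334 mm/day


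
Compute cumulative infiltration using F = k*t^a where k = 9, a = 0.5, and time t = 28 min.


F = k * t^a = 9 * 28^0.5
F = 9 * 5.291503

47.6235 mm


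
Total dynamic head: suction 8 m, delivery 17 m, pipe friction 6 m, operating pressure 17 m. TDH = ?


TDH = Hs + Hd + hf + Hp = 8 + 17 + 6 + 17 = 48

48 m


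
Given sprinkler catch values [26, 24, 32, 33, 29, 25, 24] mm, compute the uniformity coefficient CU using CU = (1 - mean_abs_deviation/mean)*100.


mean = 27.571429 mm
MAD = 3.224490 mm
CU = (1 - 3.224490/27.571429)*100

88.3050 %


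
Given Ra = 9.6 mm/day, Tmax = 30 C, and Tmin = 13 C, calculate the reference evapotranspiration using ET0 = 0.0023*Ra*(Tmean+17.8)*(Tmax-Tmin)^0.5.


Tmean = (Tmax + Tmin)/2 = (30 + 13)/2 = 21.5
ET0 = 0.0023 * 9.6 * (21.5 + 17.8) * sqrt(30 - 13)
ET0 = 0.0023 * 9.6 * 39.3 * 4.123106

3.5778 mm/day


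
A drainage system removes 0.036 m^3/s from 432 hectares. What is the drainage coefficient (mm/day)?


DC = Q * 86400 / (A * 10000) * 1000
DC = 0.036 * 86400 / (432 * 10000) * 1000
DC = 3110400.0000 / 4320000

0.7200 mm/day


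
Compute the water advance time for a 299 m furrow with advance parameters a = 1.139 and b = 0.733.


t = (L/a)^(1/b)
t = (299/1.139)^(1/0.733)
t = 262.510975^(1/0.733)

1996.8140 min


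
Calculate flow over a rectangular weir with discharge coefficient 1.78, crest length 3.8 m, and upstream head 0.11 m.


Q = C * L * H^(3/2) = 1.78 * 3.8 * 0.11^1.5 = 1.78 * 3.8 * 0.036483

0.2468 m^3/s


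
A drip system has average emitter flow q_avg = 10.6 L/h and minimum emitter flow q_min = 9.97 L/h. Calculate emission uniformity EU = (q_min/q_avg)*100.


EU = (q_min/q_avg)*100 = (9.97/10.6)*100 = 94.0566%

94.0566 %


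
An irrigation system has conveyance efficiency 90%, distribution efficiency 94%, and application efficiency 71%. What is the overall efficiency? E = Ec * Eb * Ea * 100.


Ec = 0.9, Eb = 0.94, Ea = 0.71
E = 0.9 * 0.94 * 0.71 * 100 = 60.0660%

60.0660 %


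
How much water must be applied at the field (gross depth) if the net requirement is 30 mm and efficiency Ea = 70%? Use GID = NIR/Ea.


Ea = 70% = 0.7
GID = NIR / Ea = 30 / 0.7 = 42.8571 mm

42.8571 mm


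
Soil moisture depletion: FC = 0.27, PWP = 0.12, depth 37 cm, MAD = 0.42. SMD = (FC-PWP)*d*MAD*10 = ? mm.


SMD = (FC - PWP) * d * MAD * 10
SMD = (0.27 - 0.12) * 37 * 0.42 * 10
SMD = 0.1500 * 37 * 0.42 * 10

23.3100 mm


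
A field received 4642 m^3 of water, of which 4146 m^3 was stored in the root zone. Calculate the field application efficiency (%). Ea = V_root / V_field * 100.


Ea = V_root / V_field * 100 = 4146 / 4642 * 100 = 89.3150%

89.3150 %


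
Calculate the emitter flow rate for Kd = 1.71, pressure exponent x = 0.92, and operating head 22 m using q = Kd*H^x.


q = Kd * H^x = 1.71 * 22^0.92 = 1.71 * 17.180226

29.3782 L/h


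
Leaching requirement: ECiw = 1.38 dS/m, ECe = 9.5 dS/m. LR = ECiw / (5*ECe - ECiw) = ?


LR = ECiw / (5*ECe - ECiw)
LR = 1.38 / (5*9.5 - 1.38)
LR = 1.38 / 46.1200

0.0299


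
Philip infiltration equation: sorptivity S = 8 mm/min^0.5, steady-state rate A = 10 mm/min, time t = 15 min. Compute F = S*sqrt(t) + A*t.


F = S*sqrt(t) + A*t
F = 8*sqrt(15) + 10*15
F = 8*3.872983 + 150

180.9839 mm


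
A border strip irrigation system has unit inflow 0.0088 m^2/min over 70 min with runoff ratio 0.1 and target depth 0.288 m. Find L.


L = q*t/((1+r)*Z)
L = 0.0088*70/((1+0.1)*0.288)
L = 0.616/0.3168

1.9444 m


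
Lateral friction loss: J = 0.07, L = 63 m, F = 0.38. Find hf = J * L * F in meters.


hf = J * L * F = 0.07 * 63 * 0.38 = 1.6758 m

1.6758 m


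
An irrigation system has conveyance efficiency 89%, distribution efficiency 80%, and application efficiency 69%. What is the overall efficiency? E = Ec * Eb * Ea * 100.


Ec = 0.89, Eb = 0.8, Ea = 0.69
E = 0.89 * 0.8 * 0.69 * 100 = 49.1280%

49.1280 %


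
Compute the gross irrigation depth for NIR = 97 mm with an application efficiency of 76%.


Ea = 76% = 0.76
GID = NIR / Ea = 97 / 0.76 = 127.6316 mm

127.6316 mm


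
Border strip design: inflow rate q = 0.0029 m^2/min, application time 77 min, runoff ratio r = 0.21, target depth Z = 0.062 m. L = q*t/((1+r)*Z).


L = q*t/((1+r)*Z)
L = 0.0029*77/((1+0.21)*0.062)
L = 0.2233/0.07502

2.9765 m


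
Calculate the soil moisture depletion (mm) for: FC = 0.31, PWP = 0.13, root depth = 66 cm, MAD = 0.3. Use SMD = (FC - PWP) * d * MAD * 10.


SMD = (FC - PWP) * d * MAD * 10
SMD = (0.31 - 0.13) * 66 * 0.3 * 10
SMD = 0.1800 * 66 * 0.3 * 10

35.6400 mm


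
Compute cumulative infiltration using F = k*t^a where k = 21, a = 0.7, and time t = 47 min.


F = k * t^a = 21 * 47^0.7
F = 21 * 14.807049

310.9480 mm


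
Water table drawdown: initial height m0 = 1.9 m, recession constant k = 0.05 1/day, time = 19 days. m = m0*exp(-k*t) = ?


m = m0 * exp(-k*t)
m = 1.9 * exp(-0.05 * 19)
m = 1.9 * exp(-0.9500)

0.7348 m


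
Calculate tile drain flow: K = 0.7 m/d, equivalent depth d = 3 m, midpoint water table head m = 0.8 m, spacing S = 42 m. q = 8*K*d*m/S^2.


q = 8*K*d*m/S^2
q = 8*0.7*3*0.8/42^2
q = 13.4400 / 1764

0.0076 m/d


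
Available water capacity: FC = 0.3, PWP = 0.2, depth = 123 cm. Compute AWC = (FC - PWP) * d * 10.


AWC = (FC - PWP) * d * 10
AWC = (0.3 - 0.2) * 123 * 10
AWC = 0.1000 * 123 * 10

123.0000 mm


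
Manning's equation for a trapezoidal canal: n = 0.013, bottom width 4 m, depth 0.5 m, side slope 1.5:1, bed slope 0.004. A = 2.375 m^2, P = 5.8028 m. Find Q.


R = A/P = 2.375/5.8028 = 0.409285
Q = (1/0.013) * 2.375 * 0.409285^(2/3) * 0.004^0.5

6.3694 m^3/s


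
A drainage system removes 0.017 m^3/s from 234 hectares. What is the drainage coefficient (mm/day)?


DC = Q * 86400 / (A * 10000) * 1000
DC = 0.017 * 86400 / (234 * 10000) * 1000
DC = 1468800.0000 / 2340000

0.6277 mm/day


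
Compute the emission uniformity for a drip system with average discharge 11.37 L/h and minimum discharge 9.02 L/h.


EU = (q_min/q_avg)*100 = (9.02/11.37)*100 = 79.3316%

79.3316 %


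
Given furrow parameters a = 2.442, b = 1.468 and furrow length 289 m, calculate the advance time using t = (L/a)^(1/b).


t = (L/a)^(1/b)
t = (289/2.442)^(1/1.468)
t = 118.345618^(1/1.468)

25.8362 min


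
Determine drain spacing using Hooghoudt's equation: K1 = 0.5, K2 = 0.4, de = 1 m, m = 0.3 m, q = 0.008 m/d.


S^2 = 8*K2*de*m/q + 4*K1*m^2/q
S^2 = 8*0.4*1*0.3/0.008 + 4*0.5*0.3^2/0.008
S = sqrt(142.5000)

11.9373 m


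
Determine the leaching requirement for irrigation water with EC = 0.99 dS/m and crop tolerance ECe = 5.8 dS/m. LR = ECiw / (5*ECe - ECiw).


LR = ECiw / (5*ECe - ECiw)
LR = 0.99 / (5*5.8 - 0.99)
LR = 0.99 / 28.0100

0.0353


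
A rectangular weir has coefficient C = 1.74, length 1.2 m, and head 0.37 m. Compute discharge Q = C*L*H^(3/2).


Q = C * L * H^(3/2) = 1.74 * 1.2 * 0.37^1.5 = 1.74 * 1.2 * 0.225062

0.4699 m^3/s


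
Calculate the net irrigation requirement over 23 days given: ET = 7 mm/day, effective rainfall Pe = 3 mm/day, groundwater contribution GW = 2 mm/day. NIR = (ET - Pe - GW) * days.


Daily deficit = ET - Pe - GW = 7 - 3 - 2 = 2 mm/day
NIR = 2 * 23 = 46 mm

46.0000 mm


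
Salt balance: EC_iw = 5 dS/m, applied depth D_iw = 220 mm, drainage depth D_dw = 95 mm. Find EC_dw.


EC_dw = EC_iw * D_iw / D_dw
EC_dw = 5 * 220 / 95
EC_dw = 1100 / 95

11.5789 dS/m


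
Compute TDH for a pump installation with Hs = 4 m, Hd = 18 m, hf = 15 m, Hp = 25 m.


TDH = Hs + Hd + hf + Hp = 4 + 18 + 15 + 25 = 62

62 m


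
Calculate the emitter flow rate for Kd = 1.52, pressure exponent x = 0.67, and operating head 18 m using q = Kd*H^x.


q = Kd * H^x = 1.52 * 18^0.67 = 1.52 * 6.934778

10.5409 L/h


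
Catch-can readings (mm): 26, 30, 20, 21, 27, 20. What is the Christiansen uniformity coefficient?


mean = 24.000000 mm
MAD = 3.666667 mm
CU = (1 - 3.666667/24.000000)*100

84.7222 %


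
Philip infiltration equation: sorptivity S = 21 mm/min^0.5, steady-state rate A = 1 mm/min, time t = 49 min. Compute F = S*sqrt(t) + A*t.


F = S*sqrt(t) + A*t
F = 21*sqrt(49) + 1*49
F = 21*7.000000 + 49

196.0000 mm


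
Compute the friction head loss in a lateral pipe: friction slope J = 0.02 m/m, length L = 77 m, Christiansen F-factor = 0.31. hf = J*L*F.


hf = J * L * F = 0.02 * 77 * 0.31 = 0.4774 m

0.4774 m


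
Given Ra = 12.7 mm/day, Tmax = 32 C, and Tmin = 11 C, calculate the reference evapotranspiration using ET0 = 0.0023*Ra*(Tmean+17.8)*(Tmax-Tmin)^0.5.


Tmean = (Tmax + Tmin)/2 = (32 + 11)/2 = 21.5
ET0 = 0.0023 * 12.7 * (21.5 + 17.8) * sqrt(32 - 11)
ET0 = 0.0023 * 12.7 * 39.3 * 4.582576

5.2606 mm/day


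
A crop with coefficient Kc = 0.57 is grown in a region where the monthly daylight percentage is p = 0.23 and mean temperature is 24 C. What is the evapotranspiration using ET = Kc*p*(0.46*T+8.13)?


ET = Kc * p * (0.46*T + 8.13)
ET = 0.57 * 0.23 * (0.46*24 + 8.13)
ET = 0.57 * 0.23 * 19.1700

2.5132 mm/day


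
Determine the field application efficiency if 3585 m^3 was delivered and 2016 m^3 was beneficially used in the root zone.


Ea = V_root / V_field * 100 = 2016 / 3585 * 100 = 56.2343%

56.2343 %


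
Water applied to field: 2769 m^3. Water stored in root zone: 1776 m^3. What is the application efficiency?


Ea = V_root / V_field * 100 = 1776 / 2769 * 100 = 64.1387%

64.1387 %


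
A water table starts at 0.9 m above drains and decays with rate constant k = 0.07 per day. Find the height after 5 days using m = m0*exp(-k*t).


m = m0 * exp(-k*t)
m = 0.9 * exp(-0.07 * 5)
m = 0.9 * exp(-0.3500)

0.6342 m


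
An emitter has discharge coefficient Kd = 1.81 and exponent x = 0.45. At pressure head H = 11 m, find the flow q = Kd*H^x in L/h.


q = Kd * H^x = 1.81 * 11^0.45 = 1.81 * 2.941892

5.3248 L/h


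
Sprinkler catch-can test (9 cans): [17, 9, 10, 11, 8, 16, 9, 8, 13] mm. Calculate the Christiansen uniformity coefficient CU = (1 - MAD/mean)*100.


mean = 11.222222 mm
MAD = 2.740741 mm
CU = (1 - 2.740741/11.222222)*100

75.5776 %


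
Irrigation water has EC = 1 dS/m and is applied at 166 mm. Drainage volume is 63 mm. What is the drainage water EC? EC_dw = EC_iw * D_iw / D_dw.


EC_dw = EC_iw * D_iw / D_dw
EC_dw = 1 * 166 / 63
EC_dw = 166 / 63

2.6349 dS/m


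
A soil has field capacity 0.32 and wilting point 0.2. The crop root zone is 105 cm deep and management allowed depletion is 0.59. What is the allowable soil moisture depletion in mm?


SMD = (FC - PWP) * d * MAD * 10
SMD = (0.32 - 0.2) * 105 * 0.59 * 10
SMD = 0.1200 * 105 * 0.59 * 10

74.3400 mm


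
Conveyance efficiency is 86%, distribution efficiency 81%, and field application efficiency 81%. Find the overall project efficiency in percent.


Ec = 0.86, Eb = 0.81, Ea = 0.81
E = 0.86 * 0.81 * 0.81 * 100 = 56.4246%

56.4246 %


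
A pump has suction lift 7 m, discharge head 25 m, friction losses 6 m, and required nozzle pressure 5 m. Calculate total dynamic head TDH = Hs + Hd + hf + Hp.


TDH = Hs + Hd + hf + Hp = 7 + 25 + 6 + 5 = 43

43 m


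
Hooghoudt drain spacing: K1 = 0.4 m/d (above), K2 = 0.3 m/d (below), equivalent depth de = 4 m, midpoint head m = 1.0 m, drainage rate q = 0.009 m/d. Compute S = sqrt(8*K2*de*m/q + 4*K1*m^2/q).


S^2 = 8*K2*de*m/q + 4*K1*m^2/q
S^2 = 8*0.3*4*1.0/0.009 + 4*0.4*1.0^2/0.009
S = sqrt(1244.4444)

35.2767 m


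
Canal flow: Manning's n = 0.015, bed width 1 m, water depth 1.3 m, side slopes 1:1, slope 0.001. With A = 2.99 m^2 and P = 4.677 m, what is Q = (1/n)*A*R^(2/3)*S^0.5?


R = A/P = 2.99/4.677 = 0.639299
Q = (1/0.015) * 2.99 * 0.639299^(2/3) * 0.001^0.5

4.6779 m^3/s


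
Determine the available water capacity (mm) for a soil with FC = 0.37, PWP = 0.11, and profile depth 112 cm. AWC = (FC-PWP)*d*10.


AWC = (FC - PWP) * d * 10
AWC = (0.37 - 0.11) * 112 * 10
AWC = 0.2600 * 112 * 10

291.2000 mm


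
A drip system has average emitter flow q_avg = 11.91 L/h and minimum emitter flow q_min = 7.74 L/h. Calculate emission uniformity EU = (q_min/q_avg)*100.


EU = (q_min/q_avg)*100 = (7.74/11.91)*100 = 64.9874%

64.9874 %


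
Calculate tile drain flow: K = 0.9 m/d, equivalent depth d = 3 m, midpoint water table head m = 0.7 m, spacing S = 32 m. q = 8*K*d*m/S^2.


q = 8*K*d*m/S^2
q = 8*0.9*3*0.7/32^2
q = 15.1200 / 1024

0.0148 m/d


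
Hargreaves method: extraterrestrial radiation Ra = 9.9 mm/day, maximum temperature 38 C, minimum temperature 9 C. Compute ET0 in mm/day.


Tmean = (Tmax + Tmin)/2 = (38 + 9)/2 = 23.5
ET0 = 0.0023 * 9.9 * (23.5 + 17.8) * sqrt(38 - 9)
ET0 = 0.0023 * 9.9 * 41.3 * 5.385165

5.0642 mm/day


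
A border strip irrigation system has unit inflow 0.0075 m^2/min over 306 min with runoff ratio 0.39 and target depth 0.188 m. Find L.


L = q*t/((1+r)*Z)
L = 0.0075*306/((1+0.39)*0.188)
L = 2.295/0.26132

8.7823 m


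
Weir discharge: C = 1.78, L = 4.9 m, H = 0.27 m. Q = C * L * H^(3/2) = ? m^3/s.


Q = C * L * H^(3/2) = 1.78 * 4.9 * 0.27^1.5 = 1.78 * 4.9 * 0.140296

1.2237 m^3/s


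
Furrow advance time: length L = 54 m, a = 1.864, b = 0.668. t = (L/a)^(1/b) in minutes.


t = (L/a)^(1/b)
t = (54/1.864)^(1/0.668)
t = 28.969957^(1/0.668)

154.3635 min


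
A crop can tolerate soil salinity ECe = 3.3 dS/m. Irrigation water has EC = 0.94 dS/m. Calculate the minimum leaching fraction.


LR = ECiw / (5*ECe - ECiw)
LR = 0.94 / (5*3.3 - 0.94)
LR = 0.94 / 15.5600

0.0604


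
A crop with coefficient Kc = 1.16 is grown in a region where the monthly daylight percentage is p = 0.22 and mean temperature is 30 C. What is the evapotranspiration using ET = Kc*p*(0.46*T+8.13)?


ET = Kc * p * (0.46*T + 8.13)
ET = 1.16 * 0.22 * (0.46*30 + 8.13)
ET = 1.16 * 0.22 * 21.9300

5.5965 mm/day


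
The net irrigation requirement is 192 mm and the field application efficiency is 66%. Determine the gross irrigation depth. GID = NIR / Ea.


Ea = 66% = 0.66
GID = NIR / Ea = 192 / 0.66 = 290.9091 mm

290.9091 mm


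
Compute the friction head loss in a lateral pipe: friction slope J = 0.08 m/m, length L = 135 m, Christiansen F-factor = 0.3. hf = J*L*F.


hf = J * L * F = 0.08 * 135 * 0.3 = 3.2400 m

3.2400 m


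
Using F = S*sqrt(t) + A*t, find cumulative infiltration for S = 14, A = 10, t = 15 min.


F = S*sqrt(t) + A*t
F = 14*sqrt(15) + 10*15
F = 14*3.872983 + 150

204.2218 mm


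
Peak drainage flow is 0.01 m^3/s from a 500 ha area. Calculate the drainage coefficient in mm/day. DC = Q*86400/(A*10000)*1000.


DC = Q * 86400 / (A * 10000) * 1000
DC = 0.01 * 86400 / (500 * 10000) * 1000
DC = 864000.0000 / 5000000

0.1728 mm/day


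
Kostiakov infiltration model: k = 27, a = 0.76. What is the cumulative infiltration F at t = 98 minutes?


F = k * t^a = 27 * 98^0.76
F = 27 * 32.608575

880.4315 mm


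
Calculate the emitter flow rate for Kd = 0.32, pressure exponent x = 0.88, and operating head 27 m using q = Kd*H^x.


q = Kd * H^x = 0.32 * 27^0.88 = 0.32 * 18.180261

5.8177 L/h


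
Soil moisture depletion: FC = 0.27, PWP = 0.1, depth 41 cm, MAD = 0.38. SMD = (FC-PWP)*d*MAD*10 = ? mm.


SMD = (FC - PWP) * d * MAD * 10
SMD = (0.27 - 0.1) * 41 * 0.38 * 10
SMD = 0.1700 * 41 * 0.38 * 10

26.4860 mm


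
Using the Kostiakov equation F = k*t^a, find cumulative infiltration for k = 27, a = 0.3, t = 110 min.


F = k * t^a = 27 * 110^0.3
F = 27 * 4.096546

110.6067 mm


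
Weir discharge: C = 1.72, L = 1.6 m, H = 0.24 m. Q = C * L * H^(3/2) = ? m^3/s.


Q = C * L * H^(3/2) = 1.72 * 1.6 * 0.24^1.5 = 1.72 * 1.6 * 0.117576

0.3236 m^3/s


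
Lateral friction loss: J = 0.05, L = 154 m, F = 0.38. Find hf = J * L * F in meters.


hf = J * L * F = 0.05 * 154 * 0.38 = 2.9260 m

2.9260 m


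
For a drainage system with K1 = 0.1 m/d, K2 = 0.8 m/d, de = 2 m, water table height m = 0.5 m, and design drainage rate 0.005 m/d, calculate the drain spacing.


S^2 = 8*K2*de*m/q + 4*K1*m^2/q
S^2 = 8*0.8*2*0.5/0.005 + 4*0.1*0.5^2/0.005
S = sqrt(1300.0000)

36.0555 m


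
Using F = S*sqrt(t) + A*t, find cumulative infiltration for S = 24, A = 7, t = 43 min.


F = S*sqrt(t) + A*t
F = 24*sqrt(43) + 7*43
F = 24*6.557439 + 301

458.3785 mm


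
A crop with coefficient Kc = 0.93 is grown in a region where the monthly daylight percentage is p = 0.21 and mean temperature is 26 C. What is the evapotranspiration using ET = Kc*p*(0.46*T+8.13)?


ET = Kc * p * (0.46*T + 8.13)
ET = 0.93 * 0.21 * (0.46*26 + 8.13)
ET = 0.93 * 0.21 * 20.0900

3.9236 mm/day


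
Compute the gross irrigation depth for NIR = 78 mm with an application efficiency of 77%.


Ea = 77% = 0.77
GID = NIR / Ea = 78 / 0.77 = 101.2987 mm

101.2987 mm


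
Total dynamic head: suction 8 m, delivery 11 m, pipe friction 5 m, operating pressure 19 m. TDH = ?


TDH = Hs + Hd + hf + Hp = 8 + 11 + 5 + 19 = 43

43 m


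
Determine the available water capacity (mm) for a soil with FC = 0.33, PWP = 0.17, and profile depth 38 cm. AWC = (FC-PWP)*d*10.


AWC = (FC - PWP) * d * 10
AWC = (0.33 - 0.17) * 38 * 10
AWC = 0.1600 * 38 * 10

60.8000 mm


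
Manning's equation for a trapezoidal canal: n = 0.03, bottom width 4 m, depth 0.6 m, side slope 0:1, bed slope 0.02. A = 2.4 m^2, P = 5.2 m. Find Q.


R = A/P = 2.4/5.2 = 0.461538
Q = (1/0.03) * 2.4 * 0.461538^(2/3) * 0.02^0.5

6.7568 m^3/s


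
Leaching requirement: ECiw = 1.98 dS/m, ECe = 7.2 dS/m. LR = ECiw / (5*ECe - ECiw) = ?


LR = ECiw / (5*ECe - ECiw)
LR = 1.98 / (5*7.2 - 1.98)
LR = 1.98 / 34.0200

0.0582


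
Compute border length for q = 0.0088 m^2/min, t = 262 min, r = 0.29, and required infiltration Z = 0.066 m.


L = q*t/((1+r)*Z)
L = 0.0088*262/((1+0.29)*0.066)
L = 2.3056/0.08514

27.0801 m


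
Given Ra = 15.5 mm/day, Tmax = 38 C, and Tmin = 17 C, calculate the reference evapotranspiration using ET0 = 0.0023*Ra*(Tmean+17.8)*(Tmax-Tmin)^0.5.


Tmean = (Tmax + Tmin)/2 = (38 + 17)/2 = 27.5
ET0 = 0.0023 * 15.5 * (27.5 + 17.8) * sqrt(38 - 17)
ET0 = 0.0023 * 15.5 * 45.3 * 4.582576

7.4006 mm/day


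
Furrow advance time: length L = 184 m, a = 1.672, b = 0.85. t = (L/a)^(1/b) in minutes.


t = (L/a)^(1/b)
t = (184/1.672)^(1/0.85)
t = 110.047847^(1/0.85)

252.2671 min


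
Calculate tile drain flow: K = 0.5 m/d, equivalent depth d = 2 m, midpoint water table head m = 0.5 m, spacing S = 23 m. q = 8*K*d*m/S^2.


q = 8*K*d*m/S^2
q = 8*0.5*2*0.5/23^2
q = 4.0000 / 529

0.0076 m/d


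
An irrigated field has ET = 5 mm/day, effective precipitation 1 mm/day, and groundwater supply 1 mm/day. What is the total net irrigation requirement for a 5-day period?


Daily deficit = ET - Pe - GW = 5 - 1 - 1 = 3 mm/day
NIR = 3 * 5 = 15 mm

15.0000 mm


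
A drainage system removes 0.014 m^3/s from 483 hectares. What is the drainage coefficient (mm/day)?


DC = Q * 86400 / (A * 10000) * 1000
DC = 0.014 * 86400 / (483 * 10000) * 1000
DC = 1209600.0000 / 4830000

0.2504 mm/day


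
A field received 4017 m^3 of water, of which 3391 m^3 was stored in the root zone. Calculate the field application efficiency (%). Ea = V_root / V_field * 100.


Ea = V_root / V_field * 100 = 3391 / 4017 * 100 = 84.4162%

84.4162 %


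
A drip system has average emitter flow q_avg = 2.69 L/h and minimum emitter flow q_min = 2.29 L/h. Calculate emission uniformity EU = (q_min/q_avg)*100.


EU = (q_min/q_avg)*100 = (2.29/2.69)*100 = 85.1301%

85.1301 %


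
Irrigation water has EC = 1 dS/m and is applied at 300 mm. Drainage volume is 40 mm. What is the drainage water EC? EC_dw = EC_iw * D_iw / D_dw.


EC_dw = EC_iw * D_iw / D_dw
EC_dw = 1 * 300 / 40
EC_dw = 300 / 40

7.5000 dS/m


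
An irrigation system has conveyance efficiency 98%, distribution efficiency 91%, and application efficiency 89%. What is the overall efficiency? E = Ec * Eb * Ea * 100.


Ec = 0.98, Eb = 0.91, Ea = 0.89
E = 0.98 * 0.91 * 0.89 * 100 = 79.3702%

79.3702 %


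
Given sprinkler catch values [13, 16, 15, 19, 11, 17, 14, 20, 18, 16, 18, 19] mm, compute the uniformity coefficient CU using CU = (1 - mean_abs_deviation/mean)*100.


mean = 16.333333 mm
MAD = 2.166667 mm
CU = (1 - 2.166667/16.333333)*100

86.7347 %


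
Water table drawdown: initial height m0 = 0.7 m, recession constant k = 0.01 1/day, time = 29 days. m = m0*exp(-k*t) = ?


m = m0 * exp(-k*t)
m = 0.7 * exp(-0.01 * 29)
m = 0.7 * exp(-0.2900)

0.5238 m


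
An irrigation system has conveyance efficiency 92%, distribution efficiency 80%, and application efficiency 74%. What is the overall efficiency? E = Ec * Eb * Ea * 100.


Ec = 0.92, Eb = 0.8, Ea = 0.74
E = 0.92 * 0.8 * 0.74 * 100 = 54.4640%

54.4640 %


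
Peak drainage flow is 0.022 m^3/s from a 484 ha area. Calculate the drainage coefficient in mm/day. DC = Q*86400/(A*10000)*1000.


DC = Q * 86400 / (A * 10000) * 1000
DC = 0.022 * 86400 / (484 * 10000) * 1000
DC = 1900800.0000 / 4840000

0.3927 mm/day


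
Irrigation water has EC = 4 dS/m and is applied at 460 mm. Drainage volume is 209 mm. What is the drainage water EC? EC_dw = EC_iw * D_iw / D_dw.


EC_dw = EC_iw * D_iw / D_dw
EC_dw = 4 * 460 / 209
EC_dw = 1840 / 209

8.8038 dS/m


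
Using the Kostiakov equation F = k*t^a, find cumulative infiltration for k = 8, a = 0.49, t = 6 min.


F = k * t^a = 8 * 6^0.49
F = 8 * 2.405992

19.2479 mm


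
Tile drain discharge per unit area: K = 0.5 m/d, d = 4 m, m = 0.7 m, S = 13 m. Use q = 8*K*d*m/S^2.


q = 8*K*d*m/S^2
q = 8*0.5*4*0.7/13^2
q = 11.2000 / 169

0.0663 m/d


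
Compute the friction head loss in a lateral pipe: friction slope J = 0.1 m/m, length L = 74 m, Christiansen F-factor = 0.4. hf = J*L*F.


hf = J * L * F = 0.1 * 74 * 0.4 = 2.9600 m

2.9600 m


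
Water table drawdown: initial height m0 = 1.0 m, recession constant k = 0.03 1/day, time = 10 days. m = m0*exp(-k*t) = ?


m = m0 * exp(-k*t)
m = 1.0 * exp(-0.03 * 10)
m = 1.0 * exp(-0.3000)

0.7408 m


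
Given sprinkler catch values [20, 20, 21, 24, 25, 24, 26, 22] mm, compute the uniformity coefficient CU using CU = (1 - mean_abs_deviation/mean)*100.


mean = 22.750000 mm
MAD = 2.000000 mm
CU = (1 - 2.000000/22.750000)*100

91.2088 %


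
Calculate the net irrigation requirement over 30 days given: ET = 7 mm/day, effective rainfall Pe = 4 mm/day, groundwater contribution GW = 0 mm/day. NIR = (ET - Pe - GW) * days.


Daily deficit = ET - Pe - GW = 7 - 4 - 0 = 3 mm/day
NIR = 3 * 30 = 90 mm

90.0000 mm


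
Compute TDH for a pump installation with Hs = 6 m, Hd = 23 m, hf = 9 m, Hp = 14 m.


TDH = Hs + Hd + hf + Hp = 6 + 23 + 9 + 14 = 52

52 m


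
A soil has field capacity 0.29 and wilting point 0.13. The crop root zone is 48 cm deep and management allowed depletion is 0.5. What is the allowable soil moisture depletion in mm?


SMD = (FC - PWP) * d * MAD * 10
SMD = (0.29 - 0.13) * 48 * 0.5 * 10
SMD = 0.1600 * 48 * 0.5 * 10

38.4000 mm


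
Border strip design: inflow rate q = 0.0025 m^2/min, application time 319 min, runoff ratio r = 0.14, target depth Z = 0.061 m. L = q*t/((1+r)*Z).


L = q*t/((1+r)*Z)
L = 0.0025*319/((1+0.14)*0.061)
L = 0.7975/0.06954

11.4682 m


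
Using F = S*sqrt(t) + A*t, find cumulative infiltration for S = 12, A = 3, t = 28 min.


F = S*sqrt(t) + A*t
F = 12*sqrt(28) + 3*28
F = 12*5.291503 + 84

147.4980 mm


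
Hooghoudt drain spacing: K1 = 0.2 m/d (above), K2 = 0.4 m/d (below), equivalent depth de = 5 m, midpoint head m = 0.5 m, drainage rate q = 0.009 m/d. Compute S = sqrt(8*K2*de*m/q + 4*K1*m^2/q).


S^2 = 8*K2*de*m/q + 4*K1*m^2/q
S^2 = 8*0.4*5*0.5/0.009 + 4*0.2*0.5^2/0.009
S = sqrt(911.1111)

30.1846 m


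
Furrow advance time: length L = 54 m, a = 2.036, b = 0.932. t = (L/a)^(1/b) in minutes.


t = (L/a)^(1/b)
t = (54/2.036)^(1/0.932)
t = 26.522593^(1/0.932)

33.6888 min


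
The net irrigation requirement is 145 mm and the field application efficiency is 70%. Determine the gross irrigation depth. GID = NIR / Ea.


Ea = 70% = 0.7
GID = NIR / Ea = 145 / 0.7 = 207.1429 mm

207.1429 mm


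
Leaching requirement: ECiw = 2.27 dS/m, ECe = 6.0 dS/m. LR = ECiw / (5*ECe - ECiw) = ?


LR = ECiw / (5*ECe - ECiw)
LR = 2.27 / (5*6.0 - 2.27)
LR = 2.27 / 27.7300

0.0819


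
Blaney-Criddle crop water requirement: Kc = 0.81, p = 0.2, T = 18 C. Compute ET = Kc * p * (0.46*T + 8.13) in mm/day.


ET = Kc * p * (0.46*T + 8.13)
ET = 0.81 * 0.2 * (0.46*18 + 8.13)
ET = 0.81 * 0.2 * 16.4100

2.6584 mm/day


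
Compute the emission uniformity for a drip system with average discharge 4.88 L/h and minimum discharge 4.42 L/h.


EU = (q_min/q_avg)*100 = (4.42/4.88)*100 = 90.5738%

90.5738 %


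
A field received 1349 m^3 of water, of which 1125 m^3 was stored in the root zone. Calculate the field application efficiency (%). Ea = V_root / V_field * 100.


Ea = V_root / V_field * 100 = 1125 / 1349 * 100 = 83.3951%

83.3951 %


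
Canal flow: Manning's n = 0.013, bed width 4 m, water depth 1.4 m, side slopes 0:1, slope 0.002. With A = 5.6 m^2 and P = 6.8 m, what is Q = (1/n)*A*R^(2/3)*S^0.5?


R = A/P = 5.6/6.8 = 0.823529
Q = (1/0.013) * 5.6 * 0.823529^(2/3) * 0.002^0.5

16.9257 m^3/s


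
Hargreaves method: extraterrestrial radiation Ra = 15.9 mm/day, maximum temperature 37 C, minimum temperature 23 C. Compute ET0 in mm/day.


Tmean = (Tmax + Tmin)/2 = (37 + 23)/2 = 30.0
ET0 = 0.0023 * 15.9 * (30.0 + 17.8) * sqrt(37 - 23)
ET0 = 0.0023 * 15.9 * 47.8 * 3.741657

6.5406 mm/day


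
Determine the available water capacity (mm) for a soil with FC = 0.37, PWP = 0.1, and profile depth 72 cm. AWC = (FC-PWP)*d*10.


AWC = (FC - PWP) * d * 10
AWC = (0.37 - 0.1) * 72 * 10
AWC = 0.2700 * 72 * 10

194.4000 mm


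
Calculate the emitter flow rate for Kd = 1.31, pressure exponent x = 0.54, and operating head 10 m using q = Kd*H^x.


q = Kd * H^x = 1.31 * 10^0.54 = 1.31 * 3.467369

4.5423 L/h


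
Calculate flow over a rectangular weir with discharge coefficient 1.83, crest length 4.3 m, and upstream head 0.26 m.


Q = C * L * H^(3/2) = 1.83 * 4.3 * 0.26^1.5 = 1.83 * 4.3 * 0.132575

1.0432 m^3/s


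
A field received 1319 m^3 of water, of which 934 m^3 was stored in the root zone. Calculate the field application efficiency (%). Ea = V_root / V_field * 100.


Ea = V_root / V_field * 100 = 934 / 1319 * 100 = 70.8112%

70.8112 %


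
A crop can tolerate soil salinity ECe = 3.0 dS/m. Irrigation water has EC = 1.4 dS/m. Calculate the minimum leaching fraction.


LR = ECiw / (5*ECe - ECiw)
LR = 1.4 / (5*3.0 - 1.4)
LR = 1.4 / 13.6000

0.1029


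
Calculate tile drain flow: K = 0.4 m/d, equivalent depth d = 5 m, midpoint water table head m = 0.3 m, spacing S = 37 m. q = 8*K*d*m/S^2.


q = 8*K*d*m/S^2
q = 8*0.4*5*0.3/37^2
q = 4.8000 / 1369

0.0035 m/d


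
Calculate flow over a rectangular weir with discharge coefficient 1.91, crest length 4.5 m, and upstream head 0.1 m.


Q = C * L * H^(3/2) = 1.91 * 4.5 * 0.1^1.5 = 1.91 * 4.5 * 0.031623

0.2718 m^3/s


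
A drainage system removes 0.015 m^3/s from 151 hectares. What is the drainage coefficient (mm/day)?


DC = Q * 86400 / (A * 10000) * 1000
DC = 0.015 * 86400 / (151 * 10000) * 1000
DC = 1296000.0000 / 1510000

0.8583 mm/day


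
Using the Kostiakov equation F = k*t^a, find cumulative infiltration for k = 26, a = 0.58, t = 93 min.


F = k * t^a = 26 * 93^0.58
F = 26 * 13.858624

360.3242 mm


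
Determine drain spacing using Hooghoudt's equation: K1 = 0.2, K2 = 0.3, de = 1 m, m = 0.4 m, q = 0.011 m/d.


S^2 = 8*K2*de*m/q + 4*K1*m^2/q
S^2 = 8*0.3*1*0.4/0.011 + 4*0.2*0.4^2/0.011
S = sqrt(98.9091)

9.9453 m


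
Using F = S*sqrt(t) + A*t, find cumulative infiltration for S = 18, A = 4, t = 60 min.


F = S*sqrt(t) + A*t
F = 18*sqrt(60) + 4*60
F = 18*7.745967 + 240

379.4274 mm


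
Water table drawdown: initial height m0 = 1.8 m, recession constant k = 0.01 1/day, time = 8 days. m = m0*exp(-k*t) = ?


m = m0 * exp(-k*t)
m = 1.8 * exp(-0.01 * 8)
m = 1.8 * exp(-0.0800)

1.6616 m


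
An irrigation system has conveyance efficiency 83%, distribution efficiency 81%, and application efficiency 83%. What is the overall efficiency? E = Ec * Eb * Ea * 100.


Ec = 0.83, Eb = 0.81, Ea = 0.83
E = 0.83 * 0.81 * 0.83 * 100 = 55.8009%

55.8009 %


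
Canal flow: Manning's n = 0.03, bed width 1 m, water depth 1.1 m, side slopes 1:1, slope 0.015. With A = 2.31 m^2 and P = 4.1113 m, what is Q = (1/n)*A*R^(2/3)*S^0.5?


R = A/P = 2.31/4.1113 = 0.561866
Q = (1/0.03) * 2.31 * 0.561866^(2/3) * 0.015^0.5

6.4213 m^3/s


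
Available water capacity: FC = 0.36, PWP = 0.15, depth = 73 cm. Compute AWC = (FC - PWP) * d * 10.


AWC = (FC - PWP) * d * 10
AWC = (0.36 - 0.15) * 73 * 10
AWC = 0.2100 * 73 * 10

153.3000 mm
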